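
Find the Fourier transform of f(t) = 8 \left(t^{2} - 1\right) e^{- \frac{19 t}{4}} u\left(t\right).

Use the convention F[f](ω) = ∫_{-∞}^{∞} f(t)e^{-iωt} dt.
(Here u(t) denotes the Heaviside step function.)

F(ω) = \frac{32 \left(128 i \omega - \left(4 i \omega + 19\right)^{3} + 608\right)}{\left(4 i \omega + 19\right)^{4}}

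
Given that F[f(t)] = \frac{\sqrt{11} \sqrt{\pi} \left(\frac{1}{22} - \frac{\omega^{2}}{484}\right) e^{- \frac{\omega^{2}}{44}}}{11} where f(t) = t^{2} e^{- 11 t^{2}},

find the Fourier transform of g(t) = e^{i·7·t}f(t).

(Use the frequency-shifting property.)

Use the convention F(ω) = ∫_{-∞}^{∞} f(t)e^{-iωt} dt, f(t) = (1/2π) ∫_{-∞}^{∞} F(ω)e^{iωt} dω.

F[g](ω) = \frac{\sqrt{11} \sqrt{\pi} \left(22 - \left(\omega - 7\right)^{2}\right) e^{- \frac{\left(\omega - 7\right)^{2}}{44}}}{5324}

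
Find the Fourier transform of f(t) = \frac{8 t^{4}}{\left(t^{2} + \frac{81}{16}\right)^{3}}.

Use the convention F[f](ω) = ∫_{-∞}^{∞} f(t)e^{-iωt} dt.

F(ω) = \frac{\pi \left(27 \omega^{2} - 60 \left|{\omega}\right| + 16\right) e^{- \frac{9 \left|{\omega}\right|}{4}}}{12}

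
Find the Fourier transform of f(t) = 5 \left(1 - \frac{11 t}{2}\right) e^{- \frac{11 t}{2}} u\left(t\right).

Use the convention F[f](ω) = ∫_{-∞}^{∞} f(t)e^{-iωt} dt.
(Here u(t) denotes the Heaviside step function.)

F(ω) = \frac{20 i \omega}{- 4 \omega^{2} + 44 i \omega + 121}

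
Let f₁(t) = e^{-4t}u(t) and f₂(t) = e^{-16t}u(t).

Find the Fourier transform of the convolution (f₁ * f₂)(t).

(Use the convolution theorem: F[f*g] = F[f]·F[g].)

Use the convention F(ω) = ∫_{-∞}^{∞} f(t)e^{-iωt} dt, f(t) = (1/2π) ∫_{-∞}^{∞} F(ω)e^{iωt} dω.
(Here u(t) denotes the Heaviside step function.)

F[f₁*f₂](ω) = \frac{1}{\left(i \omega + 4\right) \left(i \omega + 16\right)}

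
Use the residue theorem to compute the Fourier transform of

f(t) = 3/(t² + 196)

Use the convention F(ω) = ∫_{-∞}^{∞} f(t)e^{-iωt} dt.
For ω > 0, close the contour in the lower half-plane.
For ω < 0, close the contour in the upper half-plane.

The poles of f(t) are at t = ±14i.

Let g(z) = f(z)e^{-iωz}; for large |z| the factor e^{-iωz} decays in the lower half-plane when ω > 0 and in the upper half-plane when ω < 0.

Case ω > 0 (lower half-plane, clockwise contour ⇒ F(ω) = -2πi·ΣRes):
  Res_{z = - 14 i} g(z) = \frac{3 i e^{- 14 \omega}}{28}
  F(ω) = -2πi·ΣRes = \frac{3 \pi e^{- 14 \omega}}{14}

Case ω < 0 (upper half-plane, counterclockwise contour ⇒ F(ω) = +2πi·ΣRes):
  Res_{z = 14 i} g(z) = - \frac{3 i e^{14 \omega}}{28}
  F(ω) = 2πi·ΣRes = \frac{3 \pi e^{14 \omega}}{14}

Both cases combine into a single formula in |ω|:

F(ω) = \frac{3 \pi e^{- 14 \left|{\omega}\right|}}{14}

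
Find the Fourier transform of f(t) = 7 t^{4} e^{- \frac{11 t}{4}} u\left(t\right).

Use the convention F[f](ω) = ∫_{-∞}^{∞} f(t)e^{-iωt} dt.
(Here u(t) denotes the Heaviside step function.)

F(ω) = \frac{172032}{\left(4 i \omega + 11\right)^{5}}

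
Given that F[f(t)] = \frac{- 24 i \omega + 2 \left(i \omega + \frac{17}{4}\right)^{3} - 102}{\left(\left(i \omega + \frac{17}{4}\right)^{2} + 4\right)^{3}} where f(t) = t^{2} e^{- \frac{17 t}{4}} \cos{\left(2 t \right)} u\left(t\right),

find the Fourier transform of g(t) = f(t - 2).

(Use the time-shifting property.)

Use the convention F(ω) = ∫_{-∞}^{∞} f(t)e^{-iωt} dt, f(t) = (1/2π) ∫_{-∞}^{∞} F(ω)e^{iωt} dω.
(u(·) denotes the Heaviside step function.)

F[g](ω) = \frac{128 \left(- 768 i \omega + \left(4 i \omega + 17\right)^{3} - 3264\right) e^{- 2 i \omega}}{\left(\left(4 i \omega + 17\right)^{2} + 64\right)^{3}}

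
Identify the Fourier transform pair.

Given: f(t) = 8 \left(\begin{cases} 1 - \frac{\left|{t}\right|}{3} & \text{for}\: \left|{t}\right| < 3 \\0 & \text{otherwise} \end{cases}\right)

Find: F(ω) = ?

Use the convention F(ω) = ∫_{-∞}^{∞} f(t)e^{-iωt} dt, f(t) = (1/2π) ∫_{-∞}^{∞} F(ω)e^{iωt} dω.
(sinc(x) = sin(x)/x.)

F(ω) = 24 \operatorname{sinc}^{2}{\left(\frac{3 \omega}{2} \right)}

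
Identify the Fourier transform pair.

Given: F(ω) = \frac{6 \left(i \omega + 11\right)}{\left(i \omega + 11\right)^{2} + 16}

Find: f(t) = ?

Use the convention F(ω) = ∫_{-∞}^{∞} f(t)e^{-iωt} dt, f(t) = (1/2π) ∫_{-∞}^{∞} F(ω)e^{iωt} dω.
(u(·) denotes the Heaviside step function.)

f(t) = 6 e^{- 11 t} \cos{\left(4 t \right)} u\left(t\right)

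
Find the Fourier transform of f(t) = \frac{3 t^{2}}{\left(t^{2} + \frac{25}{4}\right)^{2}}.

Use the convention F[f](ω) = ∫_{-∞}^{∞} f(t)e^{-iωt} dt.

F(ω) = \frac{3 \pi \left(2 - 5 \left|{\omega}\right|\right) e^{- \frac{5 \left|{\omega}\right|}{2}}}{10}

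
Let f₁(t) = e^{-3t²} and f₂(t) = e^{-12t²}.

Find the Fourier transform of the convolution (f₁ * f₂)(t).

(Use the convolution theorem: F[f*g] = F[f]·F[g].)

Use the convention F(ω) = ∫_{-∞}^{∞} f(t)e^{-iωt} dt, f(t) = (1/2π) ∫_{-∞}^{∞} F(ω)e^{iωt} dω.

F[f₁*f₂](ω) = \frac{\pi e^{- \frac{5 \omega^{2}}{48}}}{6}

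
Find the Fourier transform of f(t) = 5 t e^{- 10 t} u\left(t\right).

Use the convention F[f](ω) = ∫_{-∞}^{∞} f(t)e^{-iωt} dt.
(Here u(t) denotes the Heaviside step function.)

F(ω) = \frac{5}{\left(i \omega + 10\right)^{2}}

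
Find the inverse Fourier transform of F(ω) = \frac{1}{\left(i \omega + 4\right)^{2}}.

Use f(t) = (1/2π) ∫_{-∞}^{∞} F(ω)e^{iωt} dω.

f(t) = t e^{- 4 t} u\left(t\right)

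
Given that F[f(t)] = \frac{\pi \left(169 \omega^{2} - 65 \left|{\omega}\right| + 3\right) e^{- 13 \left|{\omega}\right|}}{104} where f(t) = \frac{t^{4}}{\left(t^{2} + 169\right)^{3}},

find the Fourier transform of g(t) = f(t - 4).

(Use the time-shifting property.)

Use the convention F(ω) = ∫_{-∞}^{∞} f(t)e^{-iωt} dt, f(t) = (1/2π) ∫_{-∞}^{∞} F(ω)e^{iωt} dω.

F[g](ω) = \frac{\pi \left(169 \omega^{2} - 65 \left|{\omega}\right| + 3\right) e^{- 4 i \omega - 13 \left|{\omega}\right|}}{104}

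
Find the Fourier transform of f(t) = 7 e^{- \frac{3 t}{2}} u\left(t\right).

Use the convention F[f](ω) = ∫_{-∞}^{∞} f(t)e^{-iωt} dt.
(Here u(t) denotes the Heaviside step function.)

F(ω) = \frac{14}{2 i \omega + 3}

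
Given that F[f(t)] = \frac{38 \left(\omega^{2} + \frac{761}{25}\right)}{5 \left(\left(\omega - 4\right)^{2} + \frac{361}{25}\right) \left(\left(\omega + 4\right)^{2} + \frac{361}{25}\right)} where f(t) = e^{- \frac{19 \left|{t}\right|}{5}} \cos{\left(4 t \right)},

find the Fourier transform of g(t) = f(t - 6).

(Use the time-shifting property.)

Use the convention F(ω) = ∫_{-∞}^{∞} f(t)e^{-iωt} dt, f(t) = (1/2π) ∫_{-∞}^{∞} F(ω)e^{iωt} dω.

F[g](ω) = \frac{190 \left(25 \omega^{2} + 761\right) e^{- 6 i \omega}}{625 \omega^{4} - 1950 \omega^{2} + 579121}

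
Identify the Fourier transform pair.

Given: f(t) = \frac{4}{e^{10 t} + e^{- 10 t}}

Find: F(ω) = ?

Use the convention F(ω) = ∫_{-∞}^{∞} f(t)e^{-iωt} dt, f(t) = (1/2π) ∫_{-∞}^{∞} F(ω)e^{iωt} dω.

F(ω) = \frac{\pi}{5 \cosh{\left(\frac{\pi \omega}{20} \right)}}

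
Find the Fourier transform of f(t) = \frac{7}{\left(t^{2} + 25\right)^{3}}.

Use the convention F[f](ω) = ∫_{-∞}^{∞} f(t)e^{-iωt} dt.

F(ω) = \frac{7 \pi \left(25 \omega^{2} + 15 \left|{\omega}\right| + 3\right) e^{- 5 \left|{\omega}\right|}}{25000}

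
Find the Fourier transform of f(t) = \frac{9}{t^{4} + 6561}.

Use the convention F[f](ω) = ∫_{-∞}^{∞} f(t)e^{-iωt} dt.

F(ω) = \frac{\pi e^{- \frac{9 \sqrt{2} \left|{\omega}\right|}{2}} \sin{\left(\frac{9 \sqrt{2} \left|{\omega}\right|}{2} + \frac{\pi}{4} \right)}}{81}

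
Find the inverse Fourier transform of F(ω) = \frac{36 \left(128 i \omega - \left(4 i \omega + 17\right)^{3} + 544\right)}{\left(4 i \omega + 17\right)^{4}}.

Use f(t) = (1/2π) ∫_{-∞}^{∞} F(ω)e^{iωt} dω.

f(t) = 9 \left(t^{2} - 1\right) e^{- \frac{17 t}{4}} u\left(t\right)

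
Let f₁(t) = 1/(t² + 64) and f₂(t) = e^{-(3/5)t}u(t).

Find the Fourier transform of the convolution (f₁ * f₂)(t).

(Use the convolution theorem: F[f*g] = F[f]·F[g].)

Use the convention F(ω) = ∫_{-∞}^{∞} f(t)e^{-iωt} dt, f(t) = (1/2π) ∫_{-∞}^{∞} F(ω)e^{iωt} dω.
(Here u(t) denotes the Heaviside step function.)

F[f₁*f₂](ω) = \frac{5 \pi e^{- 8 \left|{\omega}\right|}}{8 \left(5 i \omega + 3\right)}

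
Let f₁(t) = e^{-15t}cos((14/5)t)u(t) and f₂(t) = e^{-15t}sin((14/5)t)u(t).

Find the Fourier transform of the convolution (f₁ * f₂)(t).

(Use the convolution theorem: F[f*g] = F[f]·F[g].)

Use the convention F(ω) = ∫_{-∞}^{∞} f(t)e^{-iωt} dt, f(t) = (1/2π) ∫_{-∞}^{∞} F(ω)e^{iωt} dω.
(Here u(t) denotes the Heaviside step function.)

F[f₁*f₂](ω) = \frac{1750 \left(i \omega + 15\right)}{\left(25 \left(i \omega + 15\right)^{2} + 196\right)^{2}}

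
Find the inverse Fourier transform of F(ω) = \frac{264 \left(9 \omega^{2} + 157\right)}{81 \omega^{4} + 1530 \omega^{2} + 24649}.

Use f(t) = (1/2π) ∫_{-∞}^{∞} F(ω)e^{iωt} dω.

f(t) = 4 e^{- \frac{11 \left|{t}\right|}{3}} \cos{\left(2 \left|{t}\right| \right)}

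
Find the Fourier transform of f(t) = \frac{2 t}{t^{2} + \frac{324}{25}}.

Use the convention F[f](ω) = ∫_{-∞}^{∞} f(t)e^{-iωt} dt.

F(ω) = - 2 i \pi e^{- \frac{18 \left|{\omega}\right|}{5}} \operatorname{sign}{\left(\omega \right)}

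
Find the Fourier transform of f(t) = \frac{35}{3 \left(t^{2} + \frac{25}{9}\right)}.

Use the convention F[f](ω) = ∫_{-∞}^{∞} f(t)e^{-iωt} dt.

F(ω) = 7 \pi e^{- \frac{5 \left|{\omega}\right|}{3}}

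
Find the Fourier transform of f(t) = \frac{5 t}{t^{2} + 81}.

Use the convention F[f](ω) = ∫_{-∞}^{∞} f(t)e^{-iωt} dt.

F(ω) = - 5 i \pi e^{- 9 \left|{\omega}\right|} \operatorname{sign}{\left(\omega \right)}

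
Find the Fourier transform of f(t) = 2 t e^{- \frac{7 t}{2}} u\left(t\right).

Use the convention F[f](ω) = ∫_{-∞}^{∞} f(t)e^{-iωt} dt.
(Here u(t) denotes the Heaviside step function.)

F(ω) = \frac{8}{\left(2 i \omega + 7\right)^{2}}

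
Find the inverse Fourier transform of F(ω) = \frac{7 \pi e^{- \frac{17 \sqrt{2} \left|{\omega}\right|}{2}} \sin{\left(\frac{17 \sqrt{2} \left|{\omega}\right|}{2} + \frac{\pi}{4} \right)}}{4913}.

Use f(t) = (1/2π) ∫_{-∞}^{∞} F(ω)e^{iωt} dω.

f(t) = \frac{7}{t^{4} + 83521}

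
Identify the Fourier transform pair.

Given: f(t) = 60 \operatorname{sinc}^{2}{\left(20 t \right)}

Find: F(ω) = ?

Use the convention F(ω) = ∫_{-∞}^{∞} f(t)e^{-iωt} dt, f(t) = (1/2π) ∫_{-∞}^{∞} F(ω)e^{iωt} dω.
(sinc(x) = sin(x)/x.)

F(ω) = \begin{cases} \frac{3 \pi \left(40 - \left|{\omega}\right|\right)}{40} & \text{for}\: \omega > -40 \wedge \omega < 40 \\0 & \text{otherwise} \end{cases}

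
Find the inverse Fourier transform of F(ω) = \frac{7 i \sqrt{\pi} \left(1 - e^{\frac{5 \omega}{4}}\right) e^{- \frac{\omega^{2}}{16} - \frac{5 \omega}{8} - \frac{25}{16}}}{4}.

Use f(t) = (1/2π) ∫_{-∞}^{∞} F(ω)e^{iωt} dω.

f(t) = 7 e^{- 4 t^{2}} \sin{\left(5 t \right)}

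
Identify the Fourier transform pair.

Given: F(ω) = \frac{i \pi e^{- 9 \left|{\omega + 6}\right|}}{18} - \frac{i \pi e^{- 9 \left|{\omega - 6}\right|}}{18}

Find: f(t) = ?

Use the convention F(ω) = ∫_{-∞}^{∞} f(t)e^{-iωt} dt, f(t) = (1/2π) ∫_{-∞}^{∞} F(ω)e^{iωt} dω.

f(t) = \frac{\sin{\left(6 t \right)}}{t^{2} + 81}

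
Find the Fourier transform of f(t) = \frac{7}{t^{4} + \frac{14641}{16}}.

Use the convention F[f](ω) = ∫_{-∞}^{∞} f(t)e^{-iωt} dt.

F(ω) = \frac{56 \pi e^{- \frac{11 \sqrt{2} \left|{\omega}\right|}{4}} \sin{\left(\frac{11 \sqrt{2} \left|{\omega}\right|}{4} + \frac{\pi}{4} \right)}}{1331}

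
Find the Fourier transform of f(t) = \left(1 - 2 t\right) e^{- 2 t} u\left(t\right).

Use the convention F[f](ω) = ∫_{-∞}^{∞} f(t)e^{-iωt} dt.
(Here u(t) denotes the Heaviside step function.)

F(ω) = \frac{i \omega}{- \omega^{2} + 4 i \omega + 4}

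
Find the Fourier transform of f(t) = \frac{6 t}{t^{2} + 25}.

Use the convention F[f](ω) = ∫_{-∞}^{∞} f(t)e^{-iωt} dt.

F(ω) = - 6 i \pi e^{- 5 \left|{\omega}\right|} \operatorname{sign}{\left(\omega \right)}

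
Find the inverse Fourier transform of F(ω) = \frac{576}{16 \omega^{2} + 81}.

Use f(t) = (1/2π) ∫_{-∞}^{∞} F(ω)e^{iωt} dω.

f(t) = 8 e^{- \frac{9 \left|{t}\right|}{4}}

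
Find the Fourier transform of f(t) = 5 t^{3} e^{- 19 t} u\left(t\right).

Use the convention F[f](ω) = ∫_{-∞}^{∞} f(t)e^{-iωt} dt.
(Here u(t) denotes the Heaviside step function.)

F(ω) = \frac{30}{\left(i \omega + 19\right)^{4}}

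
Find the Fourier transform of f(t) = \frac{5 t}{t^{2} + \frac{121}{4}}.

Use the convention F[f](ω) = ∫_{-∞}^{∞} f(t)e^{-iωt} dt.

F(ω) = - 5 i \pi e^{- \frac{11 \left|{\omega}\right|}{2}} \operatorname{sign}{\left(\omega \right)}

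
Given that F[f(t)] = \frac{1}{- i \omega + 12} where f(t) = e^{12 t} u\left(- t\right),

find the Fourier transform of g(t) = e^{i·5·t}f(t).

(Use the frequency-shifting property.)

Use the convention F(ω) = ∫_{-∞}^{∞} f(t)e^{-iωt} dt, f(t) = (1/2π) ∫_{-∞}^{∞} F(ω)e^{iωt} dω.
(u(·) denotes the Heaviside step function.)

F[g](ω) = \frac{i}{\omega - 5 + 12 i}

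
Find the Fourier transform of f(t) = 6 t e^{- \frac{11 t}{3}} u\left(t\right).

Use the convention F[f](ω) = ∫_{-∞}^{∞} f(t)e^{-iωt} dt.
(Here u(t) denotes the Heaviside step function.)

F(ω) = \frac{54}{\left(3 i \omega + 11\right)^{2}}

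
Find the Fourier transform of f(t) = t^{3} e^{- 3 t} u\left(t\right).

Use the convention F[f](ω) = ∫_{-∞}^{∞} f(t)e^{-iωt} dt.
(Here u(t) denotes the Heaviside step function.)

F(ω) = \frac{6}{\left(i \omega + 3\right)^{4}}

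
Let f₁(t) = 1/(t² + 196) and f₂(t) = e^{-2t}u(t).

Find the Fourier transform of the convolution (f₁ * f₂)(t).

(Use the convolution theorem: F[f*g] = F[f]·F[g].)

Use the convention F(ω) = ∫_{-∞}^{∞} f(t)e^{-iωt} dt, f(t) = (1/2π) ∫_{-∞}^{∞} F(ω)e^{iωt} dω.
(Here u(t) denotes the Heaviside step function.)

F[f₁*f₂](ω) = \frac{\pi e^{- 14 \left|{\omega}\right|}}{14 \left(i \omega + 2\right)}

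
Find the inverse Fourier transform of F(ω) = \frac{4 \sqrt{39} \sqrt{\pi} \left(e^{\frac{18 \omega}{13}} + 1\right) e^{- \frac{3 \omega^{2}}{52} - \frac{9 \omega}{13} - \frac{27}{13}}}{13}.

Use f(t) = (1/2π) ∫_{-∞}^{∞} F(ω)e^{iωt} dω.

f(t) = 8 e^{- \frac{13 t^{2}}{3}} \cos{\left(6 t \right)}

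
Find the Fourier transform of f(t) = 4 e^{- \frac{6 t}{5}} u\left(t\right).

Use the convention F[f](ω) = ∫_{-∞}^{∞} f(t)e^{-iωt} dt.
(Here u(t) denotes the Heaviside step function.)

F(ω) = \frac{20}{5 i \omega + 6}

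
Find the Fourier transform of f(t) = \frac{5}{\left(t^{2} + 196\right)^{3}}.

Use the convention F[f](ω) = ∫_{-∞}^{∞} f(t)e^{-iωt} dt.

F(ω) = \frac{5 \pi \left(196 \omega^{2} + 42 \left|{\omega}\right| + 3\right) e^{- 14 \left|{\omega}\right|}}{4302592}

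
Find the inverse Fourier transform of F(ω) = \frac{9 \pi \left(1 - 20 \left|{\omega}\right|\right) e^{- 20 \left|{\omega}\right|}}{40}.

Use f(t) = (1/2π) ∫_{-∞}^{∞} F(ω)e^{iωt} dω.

f(t) = \frac{9 t^{2}}{\left(t^{2} + 400\right)^{2}}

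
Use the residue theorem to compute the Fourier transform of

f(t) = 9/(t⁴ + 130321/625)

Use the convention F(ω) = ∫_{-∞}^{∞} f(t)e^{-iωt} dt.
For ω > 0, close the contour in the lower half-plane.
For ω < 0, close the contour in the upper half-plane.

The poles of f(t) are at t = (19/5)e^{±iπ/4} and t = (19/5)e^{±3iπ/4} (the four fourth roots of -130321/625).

Let g(z) = f(z)e^{-iωz}; for large |z| the factor e^{-iωz} decays in the lower half-plane when ω > 0 and in the upper half-plane when ω < 0.

Case ω > 0 (lower half-plane, clockwise contour ⇒ F(ω) = -2πi·ΣRes):
  Res_{z = - \frac{19 \sqrt{2}}{10} - \frac{19 \sqrt{2} i}{10}} g(z) = \frac{1125 \sqrt{2} i \left(1 - i\right) e^{\frac{19 \sqrt{2} \omega \left(-1 + i\right)}{10}}}{54872}
  Res_{z = \frac{19 \sqrt{2}}{10} - \frac{19 \sqrt{2} i}{10}} g(z) = \frac{1125 \sqrt{2} i \left(1 + i\right) e^{- \frac{19 \sqrt{2} \omega \left(1 + i\right)}{10}}}{54872}
  F(ω) = -2πi·ΣRes = \frac{1125 \sqrt{2} \pi \left(1 - i\right) \left(e^{\frac{19 \sqrt{2} i \omega}{5}} + i\right) e^{- \frac{19 \sqrt{2} \omega \left(1 + i\right)}{10}}}{27436} = \frac{1125 \pi e^{- \frac{19 \sqrt{2} \omega}{10}} \sin{\left(\frac{19 \sqrt{2} \omega}{10} + \frac{\pi}{4} \right)}}{6859}

Case ω < 0 (upper half-plane, counterclockwise contour ⇒ F(ω) = +2πi·ΣRes):
  Res_{z = \frac{19 \sqrt{2}}{10} + \frac{19 \sqrt{2} i}{10}} g(z) = \frac{1125 \sqrt{2} i \left(-1 + i\right) e^{\frac{19 \sqrt{2} \omega \left(1 - i\right)}{10}}}{54872}
  Res_{z = - \frac{19 \sqrt{2}}{10} + \frac{19 \sqrt{2} i}{10}} g(z) = \frac{1125 \sqrt{2} \left(1 - i\right) e^{\frac{19 \sqrt{2} \omega \left(1 + i\right)}{10}}}{54872}
  F(ω) = 2πi·ΣRes = - \frac{1125 \sqrt{2} i \pi \left(i \left(1 - i\right) e^{\frac{19 \sqrt{2} \omega \left(1 - i\right)}{10}} - \left(1 - i\right) e^{\frac{19 \sqrt{2} \omega \left(1 + i\right)}{10}}\right)}{27436} = \frac{1125 \pi e^{\frac{19 \sqrt{2} \omega}{10}} \cos{\left(\frac{19 \sqrt{2} \omega}{10} + \frac{\pi}{4} \right)}}{6859}

Both cases combine into a single formula in |ω|:

F(ω) = \frac{1125 \pi e^{- \frac{19 \sqrt{2} \left|{\omega}\right|}{10}} \sin{\left(\frac{19 \sqrt{2} \left|{\omega}\right|}{10} + \frac{\pi}{4} \right)}}{6859}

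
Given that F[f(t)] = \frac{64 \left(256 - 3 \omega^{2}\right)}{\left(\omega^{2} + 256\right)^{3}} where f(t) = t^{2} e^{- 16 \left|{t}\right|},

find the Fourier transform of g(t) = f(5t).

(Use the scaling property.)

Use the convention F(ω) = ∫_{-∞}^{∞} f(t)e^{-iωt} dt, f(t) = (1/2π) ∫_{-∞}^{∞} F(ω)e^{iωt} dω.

F[g](ω) = \frac{8000 \left(6400 - 3 \omega^{2}\right)}{\left(\omega^{2} + 6400\right)^{3}}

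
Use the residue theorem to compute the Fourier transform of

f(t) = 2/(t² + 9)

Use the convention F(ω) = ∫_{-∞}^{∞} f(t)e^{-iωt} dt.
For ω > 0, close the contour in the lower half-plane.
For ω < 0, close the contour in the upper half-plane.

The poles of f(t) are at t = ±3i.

Let g(z) = f(z)e^{-iωz}; for large |z| the factor e^{-iωz} decays in the lower half-plane when ω > 0 and in the upper half-plane when ω < 0.

Case ω > 0 (lower half-plane, clockwise contour ⇒ F(ω) = -2πi·ΣRes):
  Res_{z = - 3 i} g(z) = \frac{i e^{- 3 \omega}}{3}
  F(ω) = -2πi·ΣRes = \frac{2 \pi e^{- 3 \omega}}{3}

Case ω < 0 (upper half-plane, counterclockwise contour ⇒ F(ω) = +2πi·ΣRes):
  Res_{z = 3 i} g(z) = - \frac{i e^{3 \omega}}{3}
  F(ω) = 2πi·ΣRes = \frac{2 \pi e^{3 \omega}}{3}

Both cases combine into a single formula in |ω|:

F(ω) = \frac{2 \pi e^{- 3 \left|{\omega}\right|}}{3}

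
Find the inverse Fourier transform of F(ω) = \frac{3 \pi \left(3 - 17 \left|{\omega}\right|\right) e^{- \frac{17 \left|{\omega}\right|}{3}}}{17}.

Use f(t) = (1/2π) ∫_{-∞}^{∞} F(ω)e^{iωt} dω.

f(t) = \frac{6 t^{2}}{\left(t^{2} + \frac{289}{9}\right)^{2}}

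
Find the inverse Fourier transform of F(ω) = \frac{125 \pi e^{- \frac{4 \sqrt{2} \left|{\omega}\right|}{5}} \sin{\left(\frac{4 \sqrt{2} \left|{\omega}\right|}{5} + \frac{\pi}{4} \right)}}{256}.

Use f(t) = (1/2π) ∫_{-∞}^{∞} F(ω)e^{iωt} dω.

f(t) = \frac{2}{t^{4} + \frac{4096}{625}}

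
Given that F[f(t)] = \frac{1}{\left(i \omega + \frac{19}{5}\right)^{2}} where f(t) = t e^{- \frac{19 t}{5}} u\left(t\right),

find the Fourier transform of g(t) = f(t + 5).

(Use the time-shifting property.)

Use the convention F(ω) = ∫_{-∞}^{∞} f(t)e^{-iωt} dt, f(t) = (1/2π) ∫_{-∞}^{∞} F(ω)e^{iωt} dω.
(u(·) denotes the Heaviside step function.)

F[g](ω) = \frac{25 e^{5 i \omega}}{\left(5 i \omega + 19\right)^{2}}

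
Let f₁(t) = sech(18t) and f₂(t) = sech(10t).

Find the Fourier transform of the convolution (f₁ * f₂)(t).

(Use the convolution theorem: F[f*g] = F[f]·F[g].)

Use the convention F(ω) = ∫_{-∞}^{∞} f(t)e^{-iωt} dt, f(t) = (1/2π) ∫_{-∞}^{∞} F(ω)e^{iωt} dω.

F[f₁*f₂](ω) = \frac{\pi^{2}}{180 \cosh{\left(\frac{\pi \omega}{36} \right)} \cosh{\left(\frac{\pi \omega}{20} \right)}}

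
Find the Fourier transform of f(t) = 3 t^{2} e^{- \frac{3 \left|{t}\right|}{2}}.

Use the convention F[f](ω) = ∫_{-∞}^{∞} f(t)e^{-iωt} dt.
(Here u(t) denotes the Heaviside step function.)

F(ω) = \frac{864 \left(3 - 4 \omega^{2}\right)}{\left(4 \omega^{2} + 9\right)^{3}}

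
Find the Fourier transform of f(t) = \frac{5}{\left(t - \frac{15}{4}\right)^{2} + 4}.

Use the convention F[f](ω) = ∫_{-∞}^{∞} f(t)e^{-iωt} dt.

F(ω) = \frac{5 \pi e^{- \frac{15 i \omega}{4} - 2 \left|{\omega}\right|}}{2}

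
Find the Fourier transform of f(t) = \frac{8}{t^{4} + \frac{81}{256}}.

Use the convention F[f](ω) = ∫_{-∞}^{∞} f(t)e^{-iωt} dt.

F(ω) = \frac{512 \pi e^{- \frac{3 \sqrt{2} \left|{\omega}\right|}{8}} \sin{\left(\frac{3 \sqrt{2} \left|{\omega}\right|}{8} + \frac{\pi}{4} \right)}}{27}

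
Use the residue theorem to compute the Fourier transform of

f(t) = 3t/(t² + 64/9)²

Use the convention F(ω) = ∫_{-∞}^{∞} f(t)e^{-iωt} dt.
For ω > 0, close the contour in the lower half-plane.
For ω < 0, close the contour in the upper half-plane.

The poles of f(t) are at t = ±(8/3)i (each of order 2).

Let g(z) = f(z)e^{-iωz}; for large |z| the factor e^{-iωz} decays in the lower half-plane when ω > 0 and in the upper half-plane when ω < 0.

Case ω > 0 (lower half-plane, clockwise contour ⇒ F(ω) = -2πi·ΣRes):
  Res_{z = - \frac{8 i}{3}} g(z) = \frac{9 \omega e^{- \frac{8 \omega}{3}}}{32} (pole of order 2)
  F(ω) = -2πi·ΣRes = - \frac{9 i \pi \omega e^{- \frac{8 \omega}{3}}}{16}

Case ω < 0 (upper half-plane, counterclockwise contour ⇒ F(ω) = +2πi·ΣRes):
  Res_{z = \frac{8 i}{3}} g(z) = - \frac{9 \omega e^{\frac{8 \omega}{3}}}{32} (pole of order 2)
  F(ω) = 2πi·ΣRes = - \frac{9 i \pi \omega e^{\frac{8 \omega}{3}}}{16}

Both cases combine into a single formula in |ω|:

F(ω) = - \frac{9 i \pi \omega e^{- \frac{8 \left|{\omega}\right|}{3}}}{16}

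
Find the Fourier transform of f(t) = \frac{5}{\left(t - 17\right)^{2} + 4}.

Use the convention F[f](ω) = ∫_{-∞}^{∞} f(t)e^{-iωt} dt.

F(ω) = \frac{5 \pi e^{- 17 i \omega - 2 \left|{\omega}\right|}}{2}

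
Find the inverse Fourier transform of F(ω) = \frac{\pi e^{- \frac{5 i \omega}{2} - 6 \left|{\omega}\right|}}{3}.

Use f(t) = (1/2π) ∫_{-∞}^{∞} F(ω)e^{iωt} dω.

f(t) = \frac{2}{\left(t - \frac{5}{2}\right)^{2} + 36}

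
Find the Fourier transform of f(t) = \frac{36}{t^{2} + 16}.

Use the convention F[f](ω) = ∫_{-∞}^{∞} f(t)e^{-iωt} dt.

F(ω) = 9 \pi e^{- 4 \left|{\omega}\right|}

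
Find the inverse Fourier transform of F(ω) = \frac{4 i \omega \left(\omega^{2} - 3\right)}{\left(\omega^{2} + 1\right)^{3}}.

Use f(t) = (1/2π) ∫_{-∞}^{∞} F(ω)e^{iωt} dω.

f(t) = t e^{- \left|{t}\right|} \left|{t}\right|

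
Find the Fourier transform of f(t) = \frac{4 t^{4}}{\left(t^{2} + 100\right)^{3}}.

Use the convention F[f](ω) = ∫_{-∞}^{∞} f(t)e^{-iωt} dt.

F(ω) = \frac{\pi \left(100 \omega^{2} - 50 \left|{\omega}\right| + 3\right) e^{- 10 \left|{\omega}\right|}}{20}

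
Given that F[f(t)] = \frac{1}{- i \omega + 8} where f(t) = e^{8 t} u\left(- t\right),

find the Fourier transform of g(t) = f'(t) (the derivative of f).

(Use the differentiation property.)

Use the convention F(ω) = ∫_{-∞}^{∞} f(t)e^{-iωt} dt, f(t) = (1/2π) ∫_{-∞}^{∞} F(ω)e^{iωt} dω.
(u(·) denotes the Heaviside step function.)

F[g](ω) = - \frac{\omega}{\omega + 8 i}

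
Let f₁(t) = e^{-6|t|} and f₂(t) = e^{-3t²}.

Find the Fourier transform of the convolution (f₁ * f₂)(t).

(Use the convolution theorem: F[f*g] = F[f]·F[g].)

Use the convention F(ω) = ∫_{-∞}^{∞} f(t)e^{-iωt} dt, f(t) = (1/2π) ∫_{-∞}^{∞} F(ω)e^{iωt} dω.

F[f₁*f₂](ω) = \frac{4 \sqrt{3} \sqrt{\pi} e^{- \frac{\omega^{2}}{12}}}{\omega^{2} + 36}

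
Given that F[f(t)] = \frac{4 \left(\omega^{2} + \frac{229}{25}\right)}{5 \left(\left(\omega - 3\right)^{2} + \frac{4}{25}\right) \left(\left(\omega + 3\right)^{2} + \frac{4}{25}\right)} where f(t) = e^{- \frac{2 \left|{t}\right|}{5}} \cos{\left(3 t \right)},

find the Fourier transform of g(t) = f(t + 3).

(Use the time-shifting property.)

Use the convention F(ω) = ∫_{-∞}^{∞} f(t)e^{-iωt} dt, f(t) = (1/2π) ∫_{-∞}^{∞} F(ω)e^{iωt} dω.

F[g](ω) = \frac{\left(500 \omega^{2} + 4580\right) e^{3 i \omega}}{625 \omega^{4} - 11050 \omega^{2} + 52441}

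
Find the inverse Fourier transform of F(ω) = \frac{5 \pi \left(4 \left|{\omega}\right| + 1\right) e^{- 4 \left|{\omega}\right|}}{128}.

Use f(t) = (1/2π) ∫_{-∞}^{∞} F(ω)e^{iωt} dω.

f(t) = \frac{5}{\left(t^{2} + 16\right)^{2}}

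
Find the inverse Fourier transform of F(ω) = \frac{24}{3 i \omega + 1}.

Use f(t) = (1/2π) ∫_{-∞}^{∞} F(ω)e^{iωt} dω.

f(t) = 8 e^{- \frac{t}{3}} u\left(t\right)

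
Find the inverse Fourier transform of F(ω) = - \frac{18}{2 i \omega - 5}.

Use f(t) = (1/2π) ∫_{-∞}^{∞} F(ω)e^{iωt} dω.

f(t) = 9 e^{\frac{5 t}{2}} u\left(- t\right)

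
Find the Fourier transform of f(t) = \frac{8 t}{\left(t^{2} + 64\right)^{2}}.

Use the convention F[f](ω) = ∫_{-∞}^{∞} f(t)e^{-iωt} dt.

F(ω) = - \frac{i \pi \omega e^{- 8 \left|{\omega}\right|}}{2}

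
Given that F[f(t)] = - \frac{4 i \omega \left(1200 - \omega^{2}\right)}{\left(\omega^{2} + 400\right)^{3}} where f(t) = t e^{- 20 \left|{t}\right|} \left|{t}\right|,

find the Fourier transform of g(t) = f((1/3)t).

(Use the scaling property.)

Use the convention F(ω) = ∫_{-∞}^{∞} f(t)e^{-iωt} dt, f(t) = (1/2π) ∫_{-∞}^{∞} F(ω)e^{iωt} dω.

F[g](ω) = \frac{108 i \omega \left(3 \omega^{2} - 400\right)}{\left(9 \omega^{2} + 400\right)^{3}}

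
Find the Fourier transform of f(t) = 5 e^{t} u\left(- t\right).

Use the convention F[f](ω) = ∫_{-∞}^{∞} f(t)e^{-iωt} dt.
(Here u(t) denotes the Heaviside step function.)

F(ω) = \frac{5 i}{\omega + i}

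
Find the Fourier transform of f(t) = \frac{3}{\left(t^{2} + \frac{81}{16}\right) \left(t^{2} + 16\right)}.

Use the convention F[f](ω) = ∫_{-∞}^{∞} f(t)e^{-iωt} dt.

F(ω) = - \frac{12 \pi e^{- 4 \left|{\omega}\right|}}{175} + \frac{64 \pi e^{- \frac{9 \left|{\omega}\right|}{4}}}{525}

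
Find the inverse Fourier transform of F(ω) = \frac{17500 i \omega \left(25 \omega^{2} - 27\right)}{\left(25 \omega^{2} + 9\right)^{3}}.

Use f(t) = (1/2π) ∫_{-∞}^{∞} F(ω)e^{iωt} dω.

f(t) = 7 t e^{- \frac{3 \left|{t}\right|}{5}} \left|{t}\right|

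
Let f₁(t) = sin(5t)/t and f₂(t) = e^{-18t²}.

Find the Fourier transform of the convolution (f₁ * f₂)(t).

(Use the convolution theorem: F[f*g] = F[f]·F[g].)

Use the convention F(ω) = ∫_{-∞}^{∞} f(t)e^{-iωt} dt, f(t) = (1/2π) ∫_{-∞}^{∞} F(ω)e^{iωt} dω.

F[f₁*f₂](ω) = \begin{cases} \frac{\sqrt{2} \pi^{\frac{3}{2}} e^{- \frac{\omega^{2}}{72}}}{6} & \text{for}\: \omega > -5 \wedge \omega < 5 \\0 & \text{otherwise} \end{cases}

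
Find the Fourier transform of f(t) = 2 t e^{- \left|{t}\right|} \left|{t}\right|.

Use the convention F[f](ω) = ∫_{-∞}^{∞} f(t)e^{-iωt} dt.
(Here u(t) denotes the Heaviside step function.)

F(ω) = \frac{8 i \omega \left(\omega^{2} - 3\right)}{\left(\omega^{2} + 1\right)^{3}}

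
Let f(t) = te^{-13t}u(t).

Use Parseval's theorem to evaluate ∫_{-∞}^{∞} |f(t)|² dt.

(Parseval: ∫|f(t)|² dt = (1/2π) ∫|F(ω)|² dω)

∫|f(t)|² dt = \frac{1}{8788}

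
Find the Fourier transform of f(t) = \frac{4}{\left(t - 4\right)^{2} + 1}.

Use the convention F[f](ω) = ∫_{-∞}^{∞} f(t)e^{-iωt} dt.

F(ω) = 4 \pi e^{- 4 i \omega - \left|{\omega}\right|}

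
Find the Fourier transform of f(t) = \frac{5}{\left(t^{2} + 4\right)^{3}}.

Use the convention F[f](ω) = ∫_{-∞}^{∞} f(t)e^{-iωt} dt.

F(ω) = \frac{5 \pi \left(4 \omega^{2} + 6 \left|{\omega}\right| + 3\right) e^{- 2 \left|{\omega}\right|}}{256}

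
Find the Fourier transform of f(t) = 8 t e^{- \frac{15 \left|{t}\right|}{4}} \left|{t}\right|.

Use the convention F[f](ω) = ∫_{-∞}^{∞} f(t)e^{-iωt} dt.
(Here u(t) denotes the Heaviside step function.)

F(ω) = \frac{8192 i \omega \left(16 \omega^{2} - 675\right)}{\left(16 \omega^{2} + 225\right)^{3}}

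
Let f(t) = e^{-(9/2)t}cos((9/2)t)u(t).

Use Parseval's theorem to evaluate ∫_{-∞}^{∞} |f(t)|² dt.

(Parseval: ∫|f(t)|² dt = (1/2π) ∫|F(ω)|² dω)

∫|f(t)|² dt = \frac{1}{12}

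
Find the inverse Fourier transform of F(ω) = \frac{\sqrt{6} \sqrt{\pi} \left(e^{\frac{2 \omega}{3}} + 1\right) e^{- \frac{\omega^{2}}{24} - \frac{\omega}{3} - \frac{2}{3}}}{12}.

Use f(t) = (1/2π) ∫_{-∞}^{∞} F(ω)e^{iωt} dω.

f(t) = e^{- 6 t^{2}} \cos{\left(4 t \right)}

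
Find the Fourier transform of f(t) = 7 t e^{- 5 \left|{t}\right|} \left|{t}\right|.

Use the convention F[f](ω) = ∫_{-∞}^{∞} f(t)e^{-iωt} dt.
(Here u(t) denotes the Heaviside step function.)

F(ω) = \frac{28 i \omega \left(\omega^{2} - 75\right)}{\left(\omega^{2} + 25\right)^{3}}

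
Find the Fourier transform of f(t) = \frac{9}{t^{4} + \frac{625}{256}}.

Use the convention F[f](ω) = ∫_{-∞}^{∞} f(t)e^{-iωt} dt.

F(ω) = \frac{576 \pi e^{- \frac{5 \sqrt{2} \left|{\omega}\right|}{8}} \sin{\left(\frac{5 \sqrt{2} \left|{\omega}\right|}{8} + \frac{\pi}{4} \right)}}{125}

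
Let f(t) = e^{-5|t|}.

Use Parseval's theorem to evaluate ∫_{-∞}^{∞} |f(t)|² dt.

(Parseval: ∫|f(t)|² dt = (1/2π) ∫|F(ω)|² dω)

∫|f(t)|² dt = \frac{1}{5}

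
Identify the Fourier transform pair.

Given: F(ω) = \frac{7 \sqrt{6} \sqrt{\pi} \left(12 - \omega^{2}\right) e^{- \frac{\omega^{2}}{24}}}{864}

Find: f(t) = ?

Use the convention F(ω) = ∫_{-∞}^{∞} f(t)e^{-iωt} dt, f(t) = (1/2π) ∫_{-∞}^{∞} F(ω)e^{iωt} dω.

f(t) = 7 t^{2} e^{- 6 t^{2}}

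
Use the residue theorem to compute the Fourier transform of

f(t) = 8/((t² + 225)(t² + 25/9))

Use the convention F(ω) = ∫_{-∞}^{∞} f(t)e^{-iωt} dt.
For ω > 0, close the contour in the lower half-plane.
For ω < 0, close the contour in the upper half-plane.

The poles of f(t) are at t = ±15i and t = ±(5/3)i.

Let g(z) = f(z)e^{-iωz}; for large |z| the factor e^{-iωz} decays in the lower half-plane when ω > 0 and in the upper half-plane when ω < 0.

Case ω > 0 (lower half-plane, clockwise contour ⇒ F(ω) = -2πi·ΣRes):
  Res_{z = - 15 i} g(z) = - \frac{3 i e^{- 15 \omega}}{2500}
  Res_{z = - \frac{5 i}{3}} g(z) = \frac{27 i e^{- \frac{5 \omega}{3}}}{2500}
  F(ω) = -2πi·ΣRes = - \frac{3 \pi e^{- 15 \omega}}{1250} + \frac{27 \pi e^{- \frac{5 \omega}{3}}}{1250}

Case ω < 0 (upper half-plane, counterclockwise contour ⇒ F(ω) = +2πi·ΣRes):
  Res_{z = 15 i} g(z) = \frac{3 i e^{15 \omega}}{2500}
  Res_{z = \frac{5 i}{3}} g(z) = - \frac{27 i e^{\frac{5 \omega}{3}}}{2500}
  F(ω) = 2πi·ΣRes = \frac{3 \pi \left(9 e^{\frac{5 \omega}{3}} - e^{15 \omega}\right)}{1250}

Both cases combine into a single formula in |ω|:

F(ω) = - \frac{3 \pi e^{- 15 \left|{\omega}\right|}}{1250} + \frac{27 \pi e^{- \frac{5 \left|{\omega}\right|}{3}}}{1250}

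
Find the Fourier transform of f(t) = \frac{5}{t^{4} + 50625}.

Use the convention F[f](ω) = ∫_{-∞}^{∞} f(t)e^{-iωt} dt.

F(ω) = \frac{\pi e^{- \frac{15 \sqrt{2} \left|{\omega}\right|}{2}} \sin{\left(\frac{15 \sqrt{2} \left|{\omega}\right|}{2} + \frac{\pi}{4} \right)}}{675}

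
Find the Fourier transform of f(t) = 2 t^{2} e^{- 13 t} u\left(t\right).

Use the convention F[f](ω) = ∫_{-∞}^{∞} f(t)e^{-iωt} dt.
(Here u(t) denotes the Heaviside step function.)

F(ω) = \frac{4}{\left(i \omega + 13\right)^{3}}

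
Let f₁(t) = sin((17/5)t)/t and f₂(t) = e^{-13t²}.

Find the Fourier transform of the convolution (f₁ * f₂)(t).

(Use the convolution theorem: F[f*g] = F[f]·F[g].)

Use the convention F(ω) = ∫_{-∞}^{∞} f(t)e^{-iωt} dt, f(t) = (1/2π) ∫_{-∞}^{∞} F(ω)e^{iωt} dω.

F[f₁*f₂](ω) = \begin{cases} \frac{\sqrt{13} \pi^{\frac{3}{2}} e^{- \frac{\omega^{2}}{52}}}{13} & \text{for}\: \omega > - \frac{17}{5} \wedge \omega < \frac{17}{5} \\0 & \text{otherwise} \end{cases}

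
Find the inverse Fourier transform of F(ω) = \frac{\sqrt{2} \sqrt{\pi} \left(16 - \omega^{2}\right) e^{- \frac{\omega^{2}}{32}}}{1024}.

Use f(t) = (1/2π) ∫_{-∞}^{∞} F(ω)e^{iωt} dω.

f(t) = t^{2} e^{- 8 t^{2}}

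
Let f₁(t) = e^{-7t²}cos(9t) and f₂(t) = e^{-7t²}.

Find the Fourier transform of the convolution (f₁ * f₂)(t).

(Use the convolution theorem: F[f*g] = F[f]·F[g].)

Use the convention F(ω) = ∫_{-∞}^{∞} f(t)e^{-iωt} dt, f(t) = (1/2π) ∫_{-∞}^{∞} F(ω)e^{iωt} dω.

F[f₁*f₂](ω) = \frac{\pi \left(e^{\frac{9 \omega}{7}} + 1\right) e^{- \frac{\omega^{2}}{14} - \frac{9 \omega}{14} - \frac{81}{28}}}{14}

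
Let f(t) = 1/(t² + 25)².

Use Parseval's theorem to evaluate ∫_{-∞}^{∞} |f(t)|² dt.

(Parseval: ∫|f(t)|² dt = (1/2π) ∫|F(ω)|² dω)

∫|f(t)|² dt = \frac{\pi}{250000}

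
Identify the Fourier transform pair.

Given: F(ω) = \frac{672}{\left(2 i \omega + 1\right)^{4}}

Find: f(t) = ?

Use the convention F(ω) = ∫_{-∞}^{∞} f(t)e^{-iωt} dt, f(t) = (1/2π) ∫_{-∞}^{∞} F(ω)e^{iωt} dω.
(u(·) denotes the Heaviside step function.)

f(t) = 7 t^{3} e^{- \frac{t}{2}} u\left(t\right)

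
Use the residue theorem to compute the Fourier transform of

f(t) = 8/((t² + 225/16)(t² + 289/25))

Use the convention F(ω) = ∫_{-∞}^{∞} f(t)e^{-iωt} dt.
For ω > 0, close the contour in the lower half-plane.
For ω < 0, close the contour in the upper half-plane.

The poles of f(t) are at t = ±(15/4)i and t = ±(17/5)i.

Let g(z) = f(z)e^{-iωz}; for large |z| the factor e^{-iωz} decays in the lower half-plane when ω > 0 and in the upper half-plane when ω < 0.

Case ω > 0 (lower half-plane, clockwise contour ⇒ F(ω) = -2πi·ΣRes):
  Res_{z = - \frac{15 i}{4}} g(z) = - \frac{1280 i e^{- \frac{15 \omega}{4}}}{3003}
  Res_{z = - \frac{17 i}{5}} g(z) = \frac{8000 i e^{- \frac{17 \omega}{5}}}{17017}
  F(ω) = -2πi·ΣRes = - \frac{2560 \pi e^{- \frac{15 \omega}{4}}}{3003} + \frac{16000 \pi e^{- \frac{17 \omega}{5}}}{17017}

Case ω < 0 (upper half-plane, counterclockwise contour ⇒ F(ω) = +2πi·ΣRes):
  Res_{z = \frac{15 i}{4}} g(z) = \frac{1280 i e^{\frac{15 \omega}{4}}}{3003}
  Res_{z = \frac{17 i}{5}} g(z) = - \frac{8000 i e^{\frac{17 \omega}{5}}}{17017}
  F(ω) = 2πi·ΣRes = \frac{640 \pi \left(75 e^{\frac{17 \omega}{5}} - 68 e^{\frac{15 \omega}{4}}\right)}{51051}

Both cases combine into a single formula in |ω|:

F(ω) = - \frac{2560 \pi e^{- \frac{15 \left|{\omega}\right|}{4}}}{3003} + \frac{16000 \pi e^{- \frac{17 \left|{\omega}\right|}{5}}}{17017}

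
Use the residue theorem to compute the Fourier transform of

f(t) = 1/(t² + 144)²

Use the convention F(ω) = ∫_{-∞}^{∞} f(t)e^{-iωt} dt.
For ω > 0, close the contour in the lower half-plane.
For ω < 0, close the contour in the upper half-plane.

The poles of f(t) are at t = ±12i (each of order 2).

Let g(z) = f(z)e^{-iωz}; for large |z| the factor e^{-iωz} decays in the lower half-plane when ω > 0 and in the upper half-plane when ω < 0.

Case ω > 0 (lower half-plane, clockwise contour ⇒ F(ω) = -2πi·ΣRes):
  Res_{z = - 12 i} g(z) = \frac{i \left(12 \omega + 1\right) e^{- 12 \omega}}{6912} (pole of order 2)
  F(ω) = -2πi·ΣRes = \frac{\pi \left(12 \omega + 1\right) e^{- 12 \omega}}{3456}

Case ω < 0 (upper half-plane, counterclockwise contour ⇒ F(ω) = +2πi·ΣRes):
  Res_{z = 12 i} g(z) = \frac{i \left(12 \omega - 1\right) e^{12 \omega}}{6912} (pole of order 2)
  F(ω) = 2πi·ΣRes = \frac{\pi \left(1 - 12 \omega\right) e^{12 \omega}}{3456}

Both cases combine into a single formula in |ω|:

F(ω) = \frac{\pi \left(12 \left|{\omega}\right| + 1\right) e^{- 12 \left|{\omega}\right|}}{3456}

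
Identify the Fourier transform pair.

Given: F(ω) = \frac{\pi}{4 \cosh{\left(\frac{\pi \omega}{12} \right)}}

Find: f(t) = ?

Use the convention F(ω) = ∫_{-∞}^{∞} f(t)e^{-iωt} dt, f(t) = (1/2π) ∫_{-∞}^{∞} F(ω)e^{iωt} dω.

f(t) = \frac{3}{e^{6 t} + e^{- 6 t}}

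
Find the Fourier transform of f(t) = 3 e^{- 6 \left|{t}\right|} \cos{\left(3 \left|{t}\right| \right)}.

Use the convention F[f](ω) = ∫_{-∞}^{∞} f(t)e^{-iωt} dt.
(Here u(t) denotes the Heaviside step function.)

F(ω) = \frac{36 \left(\omega^{2} + 45\right)}{\omega^{4} + 54 \omega^{2} + 2025}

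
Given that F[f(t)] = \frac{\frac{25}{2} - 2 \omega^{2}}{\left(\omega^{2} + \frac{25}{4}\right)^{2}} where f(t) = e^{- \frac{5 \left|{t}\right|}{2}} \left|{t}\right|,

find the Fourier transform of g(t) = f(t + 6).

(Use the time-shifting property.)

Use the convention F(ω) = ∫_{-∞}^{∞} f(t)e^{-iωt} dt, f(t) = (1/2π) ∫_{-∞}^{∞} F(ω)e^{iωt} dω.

F[g](ω) = \frac{\left(200 - 32 \omega^{2}\right) e^{6 i \omega}}{\left(4 \omega^{2} + 25\right)^{2}}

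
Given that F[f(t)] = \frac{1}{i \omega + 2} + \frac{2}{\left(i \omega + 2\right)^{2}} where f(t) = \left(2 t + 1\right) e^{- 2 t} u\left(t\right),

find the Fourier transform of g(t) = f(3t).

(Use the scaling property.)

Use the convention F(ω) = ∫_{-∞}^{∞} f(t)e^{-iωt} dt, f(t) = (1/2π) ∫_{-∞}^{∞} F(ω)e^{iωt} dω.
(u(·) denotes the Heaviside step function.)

F[g](ω) = \frac{- i \omega - 12}{\omega^{2} - 12 i \omega - 36}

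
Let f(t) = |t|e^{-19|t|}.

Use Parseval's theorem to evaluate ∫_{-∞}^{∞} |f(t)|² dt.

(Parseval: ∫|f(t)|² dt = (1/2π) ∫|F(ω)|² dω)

∫|f(t)|² dt = \frac{1}{13718}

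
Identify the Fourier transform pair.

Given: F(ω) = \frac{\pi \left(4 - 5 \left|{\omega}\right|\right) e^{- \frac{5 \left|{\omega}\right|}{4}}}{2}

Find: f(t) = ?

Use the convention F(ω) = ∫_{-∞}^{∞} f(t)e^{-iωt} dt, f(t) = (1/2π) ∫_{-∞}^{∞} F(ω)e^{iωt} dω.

f(t) = \frac{5 t^{2}}{\left(t^{2} + \frac{25}{16}\right)^{2}}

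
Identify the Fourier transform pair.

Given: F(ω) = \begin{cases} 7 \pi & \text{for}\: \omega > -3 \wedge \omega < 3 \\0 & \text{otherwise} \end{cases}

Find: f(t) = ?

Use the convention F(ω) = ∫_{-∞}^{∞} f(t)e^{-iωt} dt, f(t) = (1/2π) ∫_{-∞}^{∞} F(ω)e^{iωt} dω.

f(t) = \frac{7 \sin{\left(3 t \right)}}{t}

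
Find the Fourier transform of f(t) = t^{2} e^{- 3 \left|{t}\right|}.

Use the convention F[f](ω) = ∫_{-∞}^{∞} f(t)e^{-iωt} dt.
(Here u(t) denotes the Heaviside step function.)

F(ω) = \frac{36 \left(3 - \omega^{2}\right)}{\left(\omega^{2} + 9\right)^{3}}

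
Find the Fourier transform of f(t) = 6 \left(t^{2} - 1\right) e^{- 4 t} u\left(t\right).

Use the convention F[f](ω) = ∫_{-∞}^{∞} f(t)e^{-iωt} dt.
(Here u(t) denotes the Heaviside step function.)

F(ω) = \frac{6 \left(2 i \omega - \left(i \omega + 4\right)^{3} + 8\right)}{\left(i \omega + 4\right)^{4}}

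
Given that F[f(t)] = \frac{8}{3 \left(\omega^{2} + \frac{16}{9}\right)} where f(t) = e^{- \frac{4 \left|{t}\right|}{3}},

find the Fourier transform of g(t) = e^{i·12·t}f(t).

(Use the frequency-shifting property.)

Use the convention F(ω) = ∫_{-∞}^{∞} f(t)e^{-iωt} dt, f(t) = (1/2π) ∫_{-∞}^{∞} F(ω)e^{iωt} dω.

F[g](ω) = \frac{24}{9 \left(\omega - 12\right)^{2} + 16}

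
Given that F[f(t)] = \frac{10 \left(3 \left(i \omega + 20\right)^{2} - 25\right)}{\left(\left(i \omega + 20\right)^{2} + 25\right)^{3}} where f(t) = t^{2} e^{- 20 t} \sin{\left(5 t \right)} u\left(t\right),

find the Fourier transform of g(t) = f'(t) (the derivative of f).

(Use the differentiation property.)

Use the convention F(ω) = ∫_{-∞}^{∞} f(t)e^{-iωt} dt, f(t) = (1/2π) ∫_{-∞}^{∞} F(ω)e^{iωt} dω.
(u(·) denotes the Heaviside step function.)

F[g](ω) = \frac{10 i \omega \left(3 \left(i \omega + 20\right)^{2} - 25\right)}{\left(\left(i \omega + 20\right)^{2} + 25\right)^{3}}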